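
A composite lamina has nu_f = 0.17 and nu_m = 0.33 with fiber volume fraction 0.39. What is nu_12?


nu_12 = nu_f*Vf + nu_m*(1-Vf) = 0.17*0.39 + 0.33*0.61 = 0.2676

0.2676


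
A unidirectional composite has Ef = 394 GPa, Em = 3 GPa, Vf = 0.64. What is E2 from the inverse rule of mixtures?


1/E2 = Vf/Ef + (1-Vf)/Em = 0.64/394 + 0.36/3
E2 = 8.22 GPa

8.22 GPa


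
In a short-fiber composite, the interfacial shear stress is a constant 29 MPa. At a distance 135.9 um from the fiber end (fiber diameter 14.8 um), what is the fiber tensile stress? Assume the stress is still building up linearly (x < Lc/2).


Force balance: sigma_f * (pi*d^2/4) = tau * (pi*d) * x  ->  sigma_f = 4 * tau * x / d
sigma_f = 4 * 29 * 135.9 / 14.8 = 1065.2 MPa

1065.2 MPa


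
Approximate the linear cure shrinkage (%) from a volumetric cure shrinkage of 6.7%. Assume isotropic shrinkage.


Linear shrinkage ≈ vol_shrink/3 = 6.7/3 = 2.233%

2.233%


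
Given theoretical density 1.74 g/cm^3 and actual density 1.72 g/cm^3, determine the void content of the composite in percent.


Void% = (rho_theo - rho_actual)/rho_theo * 100 = (1.74 - 1.72)/1.74 * 100 = 1.15%

1.15%


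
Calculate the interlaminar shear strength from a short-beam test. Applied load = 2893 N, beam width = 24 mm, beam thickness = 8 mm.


ILSS = 3F/(4bh) = 3*2893/(4*24*8) = 11.3 MPa

11.3 MPa


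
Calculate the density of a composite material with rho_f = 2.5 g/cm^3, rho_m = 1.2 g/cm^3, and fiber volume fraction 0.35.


rho_c = rho_f*Vf + rho_m*(1-Vf) = 2.5*0.35 + 1.2*0.65 = 1.655 g/cm^3

1.655 g/cm^3


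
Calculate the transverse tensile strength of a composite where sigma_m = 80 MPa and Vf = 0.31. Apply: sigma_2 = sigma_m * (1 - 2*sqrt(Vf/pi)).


factor = 1 - 2*sqrt(0.31/pi) = 0.3717
sigma_2 = 80 * 0.3717 = 29.74 MPa

29.74 MPa


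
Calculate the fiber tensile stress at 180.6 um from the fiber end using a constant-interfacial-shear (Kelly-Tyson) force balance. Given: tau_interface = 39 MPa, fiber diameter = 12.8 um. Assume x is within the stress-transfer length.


Force balance: sigma_f * (pi*d^2/4) = tau * (pi*d) * x  ->  sigma_f = 4 * tau * x / d
sigma_f = 4 * 39 * 180.6 / 12.8 = 2201.1 MPa

2201.1 MPa


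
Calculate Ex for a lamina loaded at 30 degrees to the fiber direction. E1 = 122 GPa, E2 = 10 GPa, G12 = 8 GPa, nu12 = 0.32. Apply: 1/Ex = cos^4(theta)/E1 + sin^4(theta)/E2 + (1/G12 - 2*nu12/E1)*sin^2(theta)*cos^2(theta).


cos^4(30) = 0.5625, sin^4(30) = 0.0625, sin^2(30)*cos^2(30) = 0.1875
1/G12 - 2*nu12/E1 = 1/8 - 2*0.32/122 = 0.119754 GPa^-1
1/Ex = 0.5625/122 + 0.0625/10 + 0.119754*0.1875 = 0.0333145 GPa^-1
Ex = 30.02 GPa

30.02 GPa


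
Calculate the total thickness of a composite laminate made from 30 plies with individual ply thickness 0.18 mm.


h = n * t_ply = 30 * 0.18 = 5.4 mm

5.4 mm


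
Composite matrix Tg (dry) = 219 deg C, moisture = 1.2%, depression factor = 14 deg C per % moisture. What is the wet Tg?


Tg_wet = Tg_dry - k*moisture = 219 - 14*1.2 = 202.2 deg C

202.2 deg C


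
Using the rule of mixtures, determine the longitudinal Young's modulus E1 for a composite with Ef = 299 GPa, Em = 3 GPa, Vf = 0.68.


E1 = Ef*Vf + Em*(1-Vf) = 299*0.68 + 3*0.32 = 204.28 GPa

204.28 GPa


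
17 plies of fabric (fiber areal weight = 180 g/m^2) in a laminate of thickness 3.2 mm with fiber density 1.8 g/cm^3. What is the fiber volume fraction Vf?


Vf = n * FAW / (rho_f * h * 1000) = 17 * 180 / (1.8 * 3.2 * 1000) = 0.5313

0.5313


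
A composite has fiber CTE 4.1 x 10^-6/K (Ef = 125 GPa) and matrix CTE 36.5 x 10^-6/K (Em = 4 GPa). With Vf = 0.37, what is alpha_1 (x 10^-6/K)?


E1 = Ef*Vf + Em*(1-Vf) = 48.77
alpha_1 = (alpha_f*Ef*Vf + alpha_m*Em*(1-Vf))/E1 = 5.77 x 10^-6/K

5.77 x 10^-6/K


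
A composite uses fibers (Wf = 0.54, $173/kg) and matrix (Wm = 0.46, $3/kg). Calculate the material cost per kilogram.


Cost = cost_f*Wf + cost_m*Wm = 173*0.54 + 3*0.46 = $94.8/kg

$94.8/kg


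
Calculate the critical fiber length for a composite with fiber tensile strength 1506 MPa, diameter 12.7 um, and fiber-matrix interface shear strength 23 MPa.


Lc = sigma_f * d / (2 * tau_i) = 1506 * 12.7 / (2 * 23) = 415.8 um

415.8 um


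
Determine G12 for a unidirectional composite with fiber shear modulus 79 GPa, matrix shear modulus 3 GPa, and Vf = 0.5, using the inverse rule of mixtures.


1/G12 = Vf/Gf + (1-Vf)/Gm = 0.5/79 + 0.5/3
G12 = 5.78 GPa

5.78 GPa


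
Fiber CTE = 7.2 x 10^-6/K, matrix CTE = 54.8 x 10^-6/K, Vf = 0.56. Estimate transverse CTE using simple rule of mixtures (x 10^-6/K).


alpha_2 = alpha_f*Vf + alpha_m*(1-Vf) = 7.2*0.56 + 54.8*0.44 = 28.1 x 10^-6/K

28.1 x 10^-6/K


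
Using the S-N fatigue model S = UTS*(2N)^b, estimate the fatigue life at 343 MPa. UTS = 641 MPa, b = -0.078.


N = 0.5 * (S/UTS)^(1/b) = 0.5 * (343/641)^(1/-0.078) = 1515.5092 cycles

1515.5092 cycles


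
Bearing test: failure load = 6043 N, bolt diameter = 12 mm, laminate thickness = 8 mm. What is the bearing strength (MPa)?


sigma_br = F/(d*h) = 6043/(12*8) = 62.9 MPa

62.9 MPa


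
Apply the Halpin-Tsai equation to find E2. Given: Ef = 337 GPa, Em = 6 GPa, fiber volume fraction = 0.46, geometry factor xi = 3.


eta = (Ef/Em - 1)/(Ef/Em + xi) = (56.1667 - 1)/(56.1667 + 3) = 0.9324
E2 = Em*(1+xi*eta*Vf)/(1-eta*Vf) = 24.02 GPa

24.02 GPa


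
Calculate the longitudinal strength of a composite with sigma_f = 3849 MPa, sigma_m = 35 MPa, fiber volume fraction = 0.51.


sigma_1 = sigma_f*Vf + sigma_m*(1-Vf) = 3849*0.51 + 35*0.49 = 1980.1 MPa

1980.1 MPa


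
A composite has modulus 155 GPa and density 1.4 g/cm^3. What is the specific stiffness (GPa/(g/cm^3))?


Specific stiffness = E/rho = 155/1.4 = 110.7 GPa/(g/cm^3)

110.7 GPa/(g/cm^3)


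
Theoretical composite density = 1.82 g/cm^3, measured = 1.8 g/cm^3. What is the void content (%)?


Void% = (rho_theo - rho_actual)/rho_theo * 100 = (1.82 - 1.8)/1.82 * 100 = 1.1%

1.1%


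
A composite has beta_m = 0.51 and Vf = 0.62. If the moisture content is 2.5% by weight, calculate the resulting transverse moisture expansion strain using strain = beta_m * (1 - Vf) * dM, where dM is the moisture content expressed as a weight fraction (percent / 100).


dM = 2.5/100 = 0.025
strain = beta_m * (1-Vf) * dM = 0.51 * 0.38 * 0.025 = 0.004845

0.004845


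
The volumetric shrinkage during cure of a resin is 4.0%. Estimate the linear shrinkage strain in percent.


Linear shrinkage ≈ vol_shrink/3 = 4.0/3 = 1.333%

1.333%


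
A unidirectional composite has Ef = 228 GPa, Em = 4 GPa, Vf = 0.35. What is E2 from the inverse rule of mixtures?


1/E2 = Vf/Ef + (1-Vf)/Em = 0.35/228 + 0.65/4
E2 = 6.1 GPa

6.1 GPa


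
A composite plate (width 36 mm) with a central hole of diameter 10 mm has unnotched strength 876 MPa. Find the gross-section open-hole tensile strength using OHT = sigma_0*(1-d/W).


OHT = sigma_0*(1-d/W) = 876*(1-10/36) = 632.7 MPa

632.7 MPa


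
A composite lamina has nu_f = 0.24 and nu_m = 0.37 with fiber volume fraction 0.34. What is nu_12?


nu_12 = nu_f*Vf + nu_m*(1-Vf) = 0.24*0.34 + 0.37*0.66 = 0.3258

0.3258


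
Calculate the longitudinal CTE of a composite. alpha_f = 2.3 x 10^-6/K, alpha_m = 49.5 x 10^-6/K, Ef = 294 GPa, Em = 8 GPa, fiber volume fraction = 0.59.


E1 = Ef*Vf + Em*(1-Vf) = 176.74
alpha_1 = (alpha_f*Ef*Vf + alpha_m*Em*(1-Vf))/E1 = 3.18 x 10^-6/K

3.18 x 10^-6/K


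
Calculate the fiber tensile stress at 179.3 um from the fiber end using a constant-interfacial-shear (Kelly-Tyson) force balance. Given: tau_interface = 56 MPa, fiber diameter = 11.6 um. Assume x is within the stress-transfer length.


Force balance: sigma_f * (pi*d^2/4) = tau * (pi*d) * x  ->  sigma_f = 4 * tau * x / d
sigma_f = 4 * 56 * 179.3 / 11.6 = 3462.3 MPa

3462.3 MPa


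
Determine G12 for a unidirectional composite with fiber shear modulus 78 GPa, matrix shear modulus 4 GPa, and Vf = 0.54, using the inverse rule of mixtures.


1/G12 = Vf/Gf + (1-Vf)/Gm = 0.54/78 + 0.46/4
G12 = 8.2 GPa

8.2 GPa


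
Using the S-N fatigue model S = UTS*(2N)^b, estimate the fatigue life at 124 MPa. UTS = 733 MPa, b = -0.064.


N = 0.5 * (S/UTS)^(1/b) = 0.5 * (124/733)^(1/-0.064) = 5.7083e+11 cycles

5.7083e+11 cycles


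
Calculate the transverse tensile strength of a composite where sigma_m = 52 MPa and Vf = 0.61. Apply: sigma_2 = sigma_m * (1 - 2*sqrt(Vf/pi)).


factor = 1 - 2*sqrt(0.61/pi) = 0.1187
sigma_2 = 52 * 0.1187 = 6.17 MPa

6.17 MPa


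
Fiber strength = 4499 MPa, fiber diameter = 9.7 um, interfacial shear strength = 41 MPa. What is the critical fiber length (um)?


Lc = sigma_f * d / (2 * tau_i) = 4499 * 9.7 / (2 * 41) = 532.2 um

532.2 um


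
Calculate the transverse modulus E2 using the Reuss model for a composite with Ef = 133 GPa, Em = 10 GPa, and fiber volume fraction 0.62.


1/E2 = Vf/Ef + (1-Vf)/Em = 0.62/133 + 0.38/10
E2 = 23.44 GPa

23.44 GPa


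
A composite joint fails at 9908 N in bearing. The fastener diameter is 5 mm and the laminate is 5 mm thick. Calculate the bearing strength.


sigma_br = F/(d*h) = 9908/(5*5) = 396.3 MPa

396.3 MPa


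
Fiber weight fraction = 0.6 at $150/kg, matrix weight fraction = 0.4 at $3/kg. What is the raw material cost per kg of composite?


Cost = cost_f*Wf + cost_m*Wm = 150*0.6 + 3*0.4 = $91.2/kg

$91.2/kg


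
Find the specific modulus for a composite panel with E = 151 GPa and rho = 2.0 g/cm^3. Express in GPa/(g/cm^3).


Specific stiffness = E/rho = 151/2.0 = 75.5 GPa/(g/cm^3)

75.5 GPa/(g/cm^3)


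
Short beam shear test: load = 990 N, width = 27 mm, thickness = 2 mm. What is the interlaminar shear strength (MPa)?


ILSS = 3F/(4bh) = 3*990/(4*27*2) = 13.75 MPa

13.75 MPa


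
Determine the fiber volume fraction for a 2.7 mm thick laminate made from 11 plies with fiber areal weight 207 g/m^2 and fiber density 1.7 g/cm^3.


Vf = n * FAW / (rho_f * h * 1000) = 11 * 207 / (1.7 * 2.7 * 1000) = 0.4961

0.4961


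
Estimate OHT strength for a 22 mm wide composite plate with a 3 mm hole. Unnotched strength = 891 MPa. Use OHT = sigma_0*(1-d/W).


OHT = sigma_0*(1-d/W) = 891*(1-3/22) = 769.5 MPa

769.5 MPa


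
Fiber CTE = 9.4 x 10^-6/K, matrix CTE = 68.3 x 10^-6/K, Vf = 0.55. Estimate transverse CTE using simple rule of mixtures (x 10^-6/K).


alpha_2 = alpha_f*Vf + alpha_m*(1-Vf) = 9.4*0.55 + 68.3*0.45 = 35.9 x 10^-6/K

35.9 x 10^-6/K


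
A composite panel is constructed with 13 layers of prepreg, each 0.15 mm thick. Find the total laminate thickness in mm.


h = n * t_ply = 13 * 0.15 = 1.95 mm

1.95 mm


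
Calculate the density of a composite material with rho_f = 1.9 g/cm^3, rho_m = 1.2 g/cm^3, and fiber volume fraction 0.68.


rho_c = rho_f*Vf + rho_m*(1-Vf) = 1.9*0.68 + 1.2*0.32 = 1.676 g/cm^3

1.676 g/cm^3


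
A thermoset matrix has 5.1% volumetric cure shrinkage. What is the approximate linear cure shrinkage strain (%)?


Linear shrinkage ≈ vol_shrink/3 = 5.1/3 = 1.7%

1.7%


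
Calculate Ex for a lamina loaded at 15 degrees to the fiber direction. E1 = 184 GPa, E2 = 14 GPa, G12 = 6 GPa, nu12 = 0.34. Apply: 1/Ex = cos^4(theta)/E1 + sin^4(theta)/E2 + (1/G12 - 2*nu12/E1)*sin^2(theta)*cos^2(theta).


cos^4(15) = 0.870513, sin^4(15) = 0.004487, sin^2(15)*cos^2(15) = 0.0625
1/G12 - 2*nu12/E1 = 1/6 - 2*0.34/184 = 0.162971 GPa^-1
1/Ex = 0.870513/184 + 0.004487/14 + 0.162971*0.0625 = 0.0152373 GPa^-1
Ex = 65.63 GPa

65.63 GPa


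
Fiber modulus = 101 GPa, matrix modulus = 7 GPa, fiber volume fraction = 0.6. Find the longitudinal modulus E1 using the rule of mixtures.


E1 = Ef*Vf + Em*(1-Vf) = 101*0.6 + 7*0.4 = 63.4 GPa

63.4 GPa


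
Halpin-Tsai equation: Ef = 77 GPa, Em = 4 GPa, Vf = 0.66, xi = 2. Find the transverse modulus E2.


eta = (Ef/Em - 1)/(Ef/Em + xi) = (19.25 - 1)/(19.25 + 2) = 0.8588
E2 = Em*(1+xi*eta*Vf)/(1-eta*Vf) = 19.7 GPa

19.7 GPa


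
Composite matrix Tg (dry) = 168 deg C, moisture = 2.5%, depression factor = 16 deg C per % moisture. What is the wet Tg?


Tg_wet = Tg_dry - k*moisture = 168 - 16*2.5 = 128.0 deg C

128.0 deg C


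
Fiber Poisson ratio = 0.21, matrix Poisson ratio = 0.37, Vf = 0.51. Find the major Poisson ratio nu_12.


nu_12 = nu_f*Vf + nu_m*(1-Vf) = 0.21*0.51 + 0.37*0.49 = 0.2884

0.2884


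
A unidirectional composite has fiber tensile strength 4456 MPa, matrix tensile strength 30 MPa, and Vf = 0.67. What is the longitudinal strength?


sigma_1 = sigma_f*Vf + sigma_m*(1-Vf) = 4456*0.67 + 30*0.33 = 2995.4 MPa

2995.4 MPa


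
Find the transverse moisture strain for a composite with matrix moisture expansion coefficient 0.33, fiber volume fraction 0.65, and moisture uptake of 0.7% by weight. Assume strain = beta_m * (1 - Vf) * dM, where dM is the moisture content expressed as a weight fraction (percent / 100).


dM = 0.7/100 = 0.007
strain = beta_m * (1-Vf) * dM = 0.33 * 0.35 * 0.007 = 0.0008085

0.0008085


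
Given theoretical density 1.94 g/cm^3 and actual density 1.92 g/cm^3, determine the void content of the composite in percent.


Void% = (rho_theo - rho_actual)/rho_theo * 100 = (1.94 - 1.92)/1.94 * 100 = 1.03%

1.03%


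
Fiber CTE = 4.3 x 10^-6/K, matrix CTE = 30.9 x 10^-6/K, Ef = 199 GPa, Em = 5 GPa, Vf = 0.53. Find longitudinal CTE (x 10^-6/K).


E1 = Ef*Vf + Em*(1-Vf) = 107.82
alpha_1 = (alpha_f*Ef*Vf + alpha_m*Em*(1-Vf))/E1 = 4.88 x 10^-6/K

4.88 x 10^-6/K


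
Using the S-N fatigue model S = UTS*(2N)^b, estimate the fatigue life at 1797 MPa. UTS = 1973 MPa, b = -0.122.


N = 0.5 * (S/UTS)^(1/b) = 0.5 * (1797/1973)^(1/-0.122) = 1.0754 cycles

1.0754 cycles


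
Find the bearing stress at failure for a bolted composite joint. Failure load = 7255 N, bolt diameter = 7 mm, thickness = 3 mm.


sigma_br = F/(d*h) = 7255/(7*3) = 345.5 MPa

345.5 MPa


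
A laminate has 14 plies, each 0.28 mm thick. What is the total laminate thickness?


h = n * t_ply = 14 * 0.28 = 3.92 mm

3.92 mm


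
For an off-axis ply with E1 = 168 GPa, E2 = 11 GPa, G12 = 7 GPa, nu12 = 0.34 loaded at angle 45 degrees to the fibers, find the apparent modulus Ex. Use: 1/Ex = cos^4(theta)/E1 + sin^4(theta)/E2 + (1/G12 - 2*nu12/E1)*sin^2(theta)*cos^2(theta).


cos^4(45) = 0.25, sin^4(45) = 0.25, sin^2(45)*cos^2(45) = 0.25
1/G12 - 2*nu12/E1 = 1/7 - 2*0.34/168 = 0.13881 GPa^-1
1/Ex = 0.25/168 + 0.25/11 + 0.13881*0.25 = 0.0589177 GPa^-1
Ex = 16.97 GPa

16.97 GPa


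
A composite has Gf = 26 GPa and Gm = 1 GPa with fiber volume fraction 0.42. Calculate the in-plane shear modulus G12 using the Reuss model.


1/G12 = Vf/Gf + (1-Vf)/Gm = 0.42/26 + 0.58/1
G12 = 1.68 GPa

1.68 GPa


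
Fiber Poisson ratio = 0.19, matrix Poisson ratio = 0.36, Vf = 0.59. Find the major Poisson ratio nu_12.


nu_12 = nu_f*Vf + nu_m*(1-Vf) = 0.19*0.59 + 0.36*0.41 = 0.2597

0.2597


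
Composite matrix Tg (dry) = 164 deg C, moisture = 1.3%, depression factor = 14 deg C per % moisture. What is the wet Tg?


Tg_wet = Tg_dry - k*moisture = 164 - 14*1.3 = 145.8 deg C

145.8 deg C


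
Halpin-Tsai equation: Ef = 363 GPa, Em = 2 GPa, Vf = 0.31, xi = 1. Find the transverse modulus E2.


eta = (Ef/Em - 1)/(Ef/Em + xi) = (181.5 - 1)/(181.5 + 1) = 0.989
E2 = Em*(1+xi*eta*Vf)/(1-eta*Vf) = 3.77 GPa

3.77 GPa


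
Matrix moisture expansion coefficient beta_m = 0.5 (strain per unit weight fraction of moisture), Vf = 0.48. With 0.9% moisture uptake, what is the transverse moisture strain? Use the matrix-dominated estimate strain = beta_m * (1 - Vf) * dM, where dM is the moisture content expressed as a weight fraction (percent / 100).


dM = 0.9/100 = 0.009
strain = beta_m * (1-Vf) * dM = 0.5 * 0.52 * 0.009 = 0.00234

0.00234


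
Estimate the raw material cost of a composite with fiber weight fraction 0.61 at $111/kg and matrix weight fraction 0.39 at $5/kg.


Cost = cost_f*Wf + cost_m*Wm = 111*0.61 + 5*0.39 = $69.66/kg

$69.66/kg


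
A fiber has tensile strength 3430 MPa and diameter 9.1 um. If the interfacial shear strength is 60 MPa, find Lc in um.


Lc = sigma_f * d / (2 * tau_i) = 3430 * 9.1 / (2 * 60) = 260.1 um

260.1 um


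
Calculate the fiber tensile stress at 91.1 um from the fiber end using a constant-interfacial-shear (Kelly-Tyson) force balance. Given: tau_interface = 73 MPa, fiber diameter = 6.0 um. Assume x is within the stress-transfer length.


Force balance: sigma_f * (pi*d^2/4) = tau * (pi*d) * x  ->  sigma_f = 4 * tau * x / d
sigma_f = 4 * 73 * 91.1 / 6.0 = 4433.5 MPa

4433.5 MPa


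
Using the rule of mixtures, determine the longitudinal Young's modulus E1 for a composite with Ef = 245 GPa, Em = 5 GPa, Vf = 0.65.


E1 = Ef*Vf + Em*(1-Vf) = 245*0.65 + 5*0.35 = 161.0 GPa

161.0 GPa


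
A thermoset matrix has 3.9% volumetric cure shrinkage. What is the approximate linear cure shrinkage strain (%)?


Linear shrinkage ≈ vol_shrink/3 = 3.9/3 = 1.3%

1.3%


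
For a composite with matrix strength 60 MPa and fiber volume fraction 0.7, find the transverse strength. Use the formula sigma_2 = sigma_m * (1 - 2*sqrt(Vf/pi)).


factor = 1 - 2*sqrt(0.7/pi) = 0.0559
sigma_2 = 60 * 0.0559 = 3.36 MPa

3.36 MPa


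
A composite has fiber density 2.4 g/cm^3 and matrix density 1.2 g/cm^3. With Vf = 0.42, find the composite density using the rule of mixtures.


rho_c = rho_f*Vf + rho_m*(1-Vf) = 2.4*0.42 + 1.2*0.58 = 1.704 g/cm^3

1.704 g/cm^3


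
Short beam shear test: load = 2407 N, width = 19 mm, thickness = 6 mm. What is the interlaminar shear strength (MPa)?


ILSS = 3F/(4bh) = 3*2407/(4*19*6) = 15.84 MPa

15.84 MPa


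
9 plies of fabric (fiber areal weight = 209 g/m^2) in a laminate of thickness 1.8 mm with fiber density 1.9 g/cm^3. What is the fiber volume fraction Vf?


Vf = n * FAW / (rho_f * h * 1000) = 9 * 209 / (1.9 * 1.8 * 1000) = 0.55

0.55


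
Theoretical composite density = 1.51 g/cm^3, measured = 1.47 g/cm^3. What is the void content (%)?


Void% = (rho_theo - rho_actual)/rho_theo * 100 = (1.51 - 1.47)/1.51 * 100 = 2.65%

2.65%


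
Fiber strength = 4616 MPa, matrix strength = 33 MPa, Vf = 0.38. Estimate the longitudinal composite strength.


sigma_1 = sigma_f*Vf + sigma_m*(1-Vf) = 4616*0.38 + 33*0.62 = 1774.5 MPa

1774.5 MPa


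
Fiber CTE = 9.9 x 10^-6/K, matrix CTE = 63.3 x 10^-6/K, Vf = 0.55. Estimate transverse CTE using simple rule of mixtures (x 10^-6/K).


alpha_2 = alpha_f*Vf + alpha_m*(1-Vf) = 9.9*0.55 + 63.3*0.45 = 33.9 x 10^-6/K

33.9 x 10^-6/K


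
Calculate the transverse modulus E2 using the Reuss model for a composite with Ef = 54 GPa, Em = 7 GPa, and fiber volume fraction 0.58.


1/E2 = Vf/Ef + (1-Vf)/Em = 0.58/54 + 0.42/7
E2 = 14.14 GPa

14.14 GPa


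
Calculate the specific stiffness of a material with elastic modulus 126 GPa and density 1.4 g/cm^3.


Specific stiffness = E/rho = 126/1.4 = 90.0 GPa/(g/cm^3)

90.0 GPa/(g/cm^3)


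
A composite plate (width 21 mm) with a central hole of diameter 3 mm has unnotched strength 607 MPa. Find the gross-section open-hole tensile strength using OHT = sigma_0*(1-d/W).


OHT = sigma_0*(1-d/W) = 607*(1-3/21) = 520.3 MPa

520.3 MPa


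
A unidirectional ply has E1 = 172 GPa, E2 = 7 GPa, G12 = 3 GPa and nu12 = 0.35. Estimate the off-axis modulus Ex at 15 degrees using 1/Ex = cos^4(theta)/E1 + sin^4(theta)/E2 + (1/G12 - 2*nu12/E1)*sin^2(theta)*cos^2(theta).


cos^4(15) = 0.870513, sin^4(15) = 0.004487, sin^2(15)*cos^2(15) = 0.0625
1/G12 - 2*nu12/E1 = 1/3 - 2*0.35/172 = 0.329264 GPa^-1
1/Ex = 0.870513/172 + 0.004487/7 + 0.329264*0.0625 = 0.0262811 GPa^-1
Ex = 38.05 GPa

38.05 GPa


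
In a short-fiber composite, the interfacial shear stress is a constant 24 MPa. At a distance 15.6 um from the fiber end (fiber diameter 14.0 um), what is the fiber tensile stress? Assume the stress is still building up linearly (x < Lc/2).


Force balance: sigma_f * (pi*d^2/4) = tau * (pi*d) * x  ->  sigma_f = 4 * tau * x / d
sigma_f = 4 * 24 * 15.6 / 14.0 = 107.0 MPa

107.0 MPa


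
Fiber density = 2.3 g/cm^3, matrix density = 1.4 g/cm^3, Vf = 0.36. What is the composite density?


rho_c = rho_f*Vf + rho_m*(1-Vf) = 2.3*0.36 + 1.4*0.64 = 1.724 g/cm^3

1.724 g/cm^3


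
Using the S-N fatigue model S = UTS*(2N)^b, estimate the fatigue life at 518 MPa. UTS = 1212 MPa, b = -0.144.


N = 0.5 * (S/UTS)^(1/b) = 0.5 * (518/1212)^(1/-0.144) = 183.0924 cycles

183.0924 cycles


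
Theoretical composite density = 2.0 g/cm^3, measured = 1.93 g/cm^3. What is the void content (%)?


Void% = (rho_theo - rho_actual)/rho_theo * 100 = (2.0 - 1.93)/2.0 * 100 = 3.5%

3.5%


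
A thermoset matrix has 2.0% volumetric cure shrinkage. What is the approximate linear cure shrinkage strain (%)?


Linear shrinkage ≈ vol_shrink/3 = 2.0/3 = 0.667%

0.667%


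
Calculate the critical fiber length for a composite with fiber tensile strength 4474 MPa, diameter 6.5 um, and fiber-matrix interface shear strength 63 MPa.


Lc = sigma_f * d / (2 * tau_i) = 4474 * 6.5 / (2 * 63) = 230.8 um

230.8 um


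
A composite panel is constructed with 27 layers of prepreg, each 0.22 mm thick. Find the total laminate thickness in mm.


h = n * t_ply = 27 * 0.22 = 5.94 mm

5.94 mm


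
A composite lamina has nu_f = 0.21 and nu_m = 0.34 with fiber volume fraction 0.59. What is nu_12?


nu_12 = nu_f*Vf + nu_m*(1-Vf) = 0.21*0.59 + 0.34*0.41 = 0.2633

0.2633


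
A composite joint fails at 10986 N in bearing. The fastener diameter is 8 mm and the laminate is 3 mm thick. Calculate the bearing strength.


sigma_br = F/(d*h) = 10986/(8*3) = 457.8 MPa

457.8 MPa


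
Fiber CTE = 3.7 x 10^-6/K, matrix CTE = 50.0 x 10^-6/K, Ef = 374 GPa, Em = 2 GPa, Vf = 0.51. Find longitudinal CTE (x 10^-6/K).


E1 = Ef*Vf + Em*(1-Vf) = 191.72
alpha_1 = (alpha_f*Ef*Vf + alpha_m*Em*(1-Vf))/E1 = 3.94 x 10^-6/K

3.94 x 10^-6/K


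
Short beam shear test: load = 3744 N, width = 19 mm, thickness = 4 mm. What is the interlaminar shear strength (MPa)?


ILSS = 3F/(4bh) = 3*3744/(4*19*4) = 36.95 MPa

36.95 MPa


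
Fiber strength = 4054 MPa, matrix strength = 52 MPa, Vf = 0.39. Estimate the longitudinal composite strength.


sigma_1 = sigma_f*Vf + sigma_m*(1-Vf) = 4054*0.39 + 52*0.61 = 1612.8 MPa

1612.8 MPa


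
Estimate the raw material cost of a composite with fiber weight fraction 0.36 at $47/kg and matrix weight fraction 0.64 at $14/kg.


Cost = cost_f*Wf + cost_m*Wm = 47*0.36 + 14*0.64 = $25.88/kg

$25.88/kg


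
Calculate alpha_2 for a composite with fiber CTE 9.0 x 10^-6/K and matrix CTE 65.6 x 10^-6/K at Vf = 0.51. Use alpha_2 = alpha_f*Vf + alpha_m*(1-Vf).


alpha_2 = alpha_f*Vf + alpha_m*(1-Vf) = 9.0*0.51 + 65.6*0.49 = 36.7 x 10^-6/K

36.7 x 10^-6/K


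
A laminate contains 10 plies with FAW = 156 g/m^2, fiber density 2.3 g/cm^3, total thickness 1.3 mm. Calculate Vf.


Vf = n * FAW / (rho_f * h * 1000) = 10 * 156 / (2.3 * 1.3 * 1000) = 0.5217

0.5217


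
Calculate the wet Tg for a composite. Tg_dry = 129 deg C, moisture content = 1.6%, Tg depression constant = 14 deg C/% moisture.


Tg_wet = Tg_dry - k*moisture = 129 - 14*1.6 = 106.6 deg C

106.6 deg C


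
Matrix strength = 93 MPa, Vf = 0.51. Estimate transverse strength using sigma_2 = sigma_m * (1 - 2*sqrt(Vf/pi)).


factor = 1 - 2*sqrt(0.51/pi) = 0.1942
sigma_2 = 93 * 0.1942 = 18.06 MPa

18.06 MPa


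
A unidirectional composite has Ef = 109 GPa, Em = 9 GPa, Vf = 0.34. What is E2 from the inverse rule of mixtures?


1/E2 = Vf/Ef + (1-Vf)/Em = 0.34/109 + 0.66/9
E2 = 13.08 GPa

13.08 GPa


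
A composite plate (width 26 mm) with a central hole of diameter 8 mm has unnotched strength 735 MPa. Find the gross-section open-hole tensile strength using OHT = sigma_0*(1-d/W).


OHT = sigma_0*(1-d/W) = 735*(1-8/26) = 508.8 MPa

508.8 MPa


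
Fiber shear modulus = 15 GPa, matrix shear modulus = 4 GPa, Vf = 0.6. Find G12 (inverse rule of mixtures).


1/G12 = Vf/Gf + (1-Vf)/Gm = 0.6/15 + 0.4/4
G12 = 7.14 GPa

7.14 GPa


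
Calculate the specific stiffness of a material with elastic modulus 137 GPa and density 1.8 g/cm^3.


Specific stiffness = E/rho = 137/1.8 = 76.1 GPa/(g/cm^3)

76.1 GPa/(g/cm^3)


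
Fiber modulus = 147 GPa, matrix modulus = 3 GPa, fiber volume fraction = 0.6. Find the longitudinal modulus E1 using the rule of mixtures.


E1 = Ef*Vf + Em*(1-Vf) = 147*0.6 + 3*0.4 = 89.4 GPa

89.4 GPa


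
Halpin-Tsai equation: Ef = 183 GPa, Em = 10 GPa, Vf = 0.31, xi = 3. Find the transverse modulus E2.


eta = (Ef/Em - 1)/(Ef/Em + xi) = (18.3 - 1)/(18.3 + 3) = 0.8122
E2 = Em*(1+xi*eta*Vf)/(1-eta*Vf) = 23.46 GPa

23.46 GPa


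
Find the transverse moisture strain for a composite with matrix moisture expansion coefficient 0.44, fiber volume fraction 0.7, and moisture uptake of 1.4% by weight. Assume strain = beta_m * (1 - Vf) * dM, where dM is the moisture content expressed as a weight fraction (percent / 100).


dM = 1.4/100 = 0.014
strain = beta_m * (1-Vf) * dM = 0.44 * 0.3 * 0.014 = 0.001848

0.001848


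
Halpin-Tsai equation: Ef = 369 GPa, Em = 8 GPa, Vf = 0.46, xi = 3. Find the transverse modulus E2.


eta = (Ef/Em - 1)/(Ef/Em + xi) = (46.125 - 1)/(46.125 + 3) = 0.9186
E2 = Em*(1+xi*eta*Vf)/(1-eta*Vf) = 31.42 GPa

31.42 GPa


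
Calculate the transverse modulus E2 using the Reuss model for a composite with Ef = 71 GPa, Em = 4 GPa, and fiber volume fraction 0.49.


1/E2 = Vf/Ef + (1-Vf)/Em = 0.49/71 + 0.51/4
E2 = 7.44 GPa

7.44 GPa


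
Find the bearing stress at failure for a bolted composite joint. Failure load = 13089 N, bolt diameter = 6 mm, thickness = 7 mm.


sigma_br = F/(d*h) = 13089/(6*7) = 311.6 MPa

311.6 MPa


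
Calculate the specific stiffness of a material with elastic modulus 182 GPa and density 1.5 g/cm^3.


Specific stiffness = E/rho = 182/1.5 = 121.3 GPa/(g/cm^3)

121.3 GPa/(g/cm^3)


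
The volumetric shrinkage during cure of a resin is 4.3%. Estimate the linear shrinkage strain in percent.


Linear shrinkage ≈ vol_shrink/3 = 4.3/3 = 1.433%

1.433%


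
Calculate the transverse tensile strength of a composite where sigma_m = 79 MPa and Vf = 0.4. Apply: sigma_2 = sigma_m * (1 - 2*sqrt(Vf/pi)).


factor = 1 - 2*sqrt(0.4/pi) = 0.2864
sigma_2 = 79 * 0.2864 = 22.62 MPa

22.62 MPa


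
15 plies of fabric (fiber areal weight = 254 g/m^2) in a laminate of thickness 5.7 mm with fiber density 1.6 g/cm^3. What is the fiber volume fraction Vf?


Vf = n * FAW / (rho_f * h * 1000) = 15 * 254 / (1.6 * 5.7 * 1000) = 0.4178

0.4178


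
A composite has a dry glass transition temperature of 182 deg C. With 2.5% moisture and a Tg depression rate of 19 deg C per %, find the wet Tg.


Tg_wet = Tg_dry - k*moisture = 182 - 19*2.5 = 134.5 deg C

134.5 deg C


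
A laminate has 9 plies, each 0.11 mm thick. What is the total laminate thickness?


h = n * t_ply = 9 * 0.11 = 0.99 mm

0.99 mm


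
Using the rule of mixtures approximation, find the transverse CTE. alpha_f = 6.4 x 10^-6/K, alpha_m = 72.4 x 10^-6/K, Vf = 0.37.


alpha_2 = alpha_f*Vf + alpha_m*(1-Vf) = 6.4*0.37 + 72.4*0.63 = 48.0 x 10^-6/K

48.0 x 10^-6/K


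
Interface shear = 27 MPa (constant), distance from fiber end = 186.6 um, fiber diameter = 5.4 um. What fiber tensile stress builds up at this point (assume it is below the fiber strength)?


Force balance: sigma_f * (pi*d^2/4) = tau * (pi*d) * x  ->  sigma_f = 4 * tau * x / d
sigma_f = 4 * 27 * 186.6 / 5.4 = 3732.0 MPa

3732.0 MPa


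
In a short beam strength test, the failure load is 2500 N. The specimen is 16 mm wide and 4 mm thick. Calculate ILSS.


ILSS = 3F/(4bh) = 3*2500/(4*16*4) = 29.3 MPa

29.3 MPa


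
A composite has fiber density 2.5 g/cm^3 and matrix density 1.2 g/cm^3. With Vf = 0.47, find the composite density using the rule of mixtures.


rho_c = rho_f*Vf + rho_m*(1-Vf) = 2.5*0.47 + 1.2*0.53 = 1.811 g/cm^3

1.811 g/cm^3


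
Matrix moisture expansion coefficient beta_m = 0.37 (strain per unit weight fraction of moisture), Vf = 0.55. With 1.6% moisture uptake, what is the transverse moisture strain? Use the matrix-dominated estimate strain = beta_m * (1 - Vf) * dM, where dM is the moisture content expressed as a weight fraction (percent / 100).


dM = 1.6/100 = 0.016
strain = beta_m * (1-Vf) * dM = 0.37 * 0.45 * 0.016 = 0.002664

0.002664


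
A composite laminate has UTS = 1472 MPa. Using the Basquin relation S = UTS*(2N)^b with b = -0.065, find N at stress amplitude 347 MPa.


N = 0.5 * (S/UTS)^(1/b) = 0.5 * (347/1472)^(1/-0.065) = 2.2595e+09 cycles

2.2595e+09 cycles


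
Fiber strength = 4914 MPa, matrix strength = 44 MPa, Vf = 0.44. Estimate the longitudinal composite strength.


sigma_1 = sigma_f*Vf + sigma_m*(1-Vf) = 4914*0.44 + 44*0.56 = 2186.8 MPa

2186.8 MPa


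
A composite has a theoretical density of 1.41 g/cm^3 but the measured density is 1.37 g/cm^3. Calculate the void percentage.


Void% = (rho_theo - rho_actual)/rho_theo * 100 = (1.41 - 1.37)/1.41 * 100 = 2.84%

2.84%


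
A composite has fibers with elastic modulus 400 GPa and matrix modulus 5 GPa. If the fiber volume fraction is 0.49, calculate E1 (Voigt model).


E1 = Ef*Vf + Em*(1-Vf) = 400*0.49 + 5*0.51 = 198.55 GPa

198.55 GPa


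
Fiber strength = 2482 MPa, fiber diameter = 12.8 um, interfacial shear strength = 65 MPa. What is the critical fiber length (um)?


Lc = sigma_f * d / (2 * tau_i) = 2482 * 12.8 / (2 * 65) = 244.4 um

244.4 um


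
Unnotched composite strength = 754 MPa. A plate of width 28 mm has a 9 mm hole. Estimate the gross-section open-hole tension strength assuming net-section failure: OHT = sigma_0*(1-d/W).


OHT = sigma_0*(1-d/W) = 754*(1-9/28) = 511.6 MPa

511.6 MPa


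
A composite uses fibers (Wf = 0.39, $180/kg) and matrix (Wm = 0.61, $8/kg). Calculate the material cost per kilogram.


Cost = cost_f*Wf + cost_m*Wm = 180*0.39 + 8*0.61 = $75.08/kg

$75.08/kg


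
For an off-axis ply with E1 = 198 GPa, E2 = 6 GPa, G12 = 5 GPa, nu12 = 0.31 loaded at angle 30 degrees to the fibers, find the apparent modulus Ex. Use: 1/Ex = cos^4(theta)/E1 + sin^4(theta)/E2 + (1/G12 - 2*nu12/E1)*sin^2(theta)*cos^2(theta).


cos^4(30) = 0.5625, sin^4(30) = 0.0625, sin^2(30)*cos^2(30) = 0.1875
1/G12 - 2*nu12/E1 = 1/5 - 2*0.31/198 = 0.196869 GPa^-1
1/Ex = 0.5625/198 + 0.0625/6 + 0.196869*0.1875 = 0.0501705 GPa^-1
Ex = 19.93 GPa

19.93 GPa


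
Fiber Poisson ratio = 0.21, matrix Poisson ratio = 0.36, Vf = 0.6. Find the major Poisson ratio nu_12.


nu_12 = nu_f*Vf + nu_m*(1-Vf) = 0.21*0.6 + 0.36*0.4 = 0.27

0.27


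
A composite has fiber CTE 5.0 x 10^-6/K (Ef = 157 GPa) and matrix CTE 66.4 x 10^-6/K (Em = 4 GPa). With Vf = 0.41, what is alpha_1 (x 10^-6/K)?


E1 = Ef*Vf + Em*(1-Vf) = 66.73
alpha_1 = (alpha_f*Ef*Vf + alpha_m*Em*(1-Vf))/E1 = 7.17 x 10^-6/K

7.17 x 10^-6/K


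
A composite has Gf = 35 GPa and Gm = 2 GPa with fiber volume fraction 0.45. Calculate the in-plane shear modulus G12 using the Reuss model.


1/G12 = Vf/Gf + (1-Vf)/Gm = 0.45/35 + 0.55/2
G12 = 3.47 GPa

3.47 GPa


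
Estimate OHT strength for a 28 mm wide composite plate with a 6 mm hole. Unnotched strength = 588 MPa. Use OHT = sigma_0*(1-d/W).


OHT = sigma_0*(1-d/W) = 588*(1-6/28) = 462.0 MPa

462.0 MPa


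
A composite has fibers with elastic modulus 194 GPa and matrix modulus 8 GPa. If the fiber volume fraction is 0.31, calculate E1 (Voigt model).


E1 = Ef*Vf + Em*(1-Vf) = 194*0.31 + 8*0.69 = 65.66 GPa

65.66 GPa


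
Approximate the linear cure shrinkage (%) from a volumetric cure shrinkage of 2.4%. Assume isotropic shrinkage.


Linear shrinkage ≈ vol_shrink/3 = 2.4/3 = 0.8%

0.8%


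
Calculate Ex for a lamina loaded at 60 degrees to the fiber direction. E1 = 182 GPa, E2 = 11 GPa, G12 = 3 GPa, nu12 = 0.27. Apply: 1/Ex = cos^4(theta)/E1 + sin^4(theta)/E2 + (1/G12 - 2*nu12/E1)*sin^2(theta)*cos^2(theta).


cos^4(60) = 0.0625, sin^4(60) = 0.5625, sin^2(60)*cos^2(60) = 0.1875
1/G12 - 2*nu12/E1 = 1/3 - 2*0.27/182 = 0.330366 GPa^-1
1/Ex = 0.0625/182 + 0.5625/11 + 0.330366*0.1875 = 0.1134235 GPa^-1
Ex = 8.82 GPa

8.82 GPa


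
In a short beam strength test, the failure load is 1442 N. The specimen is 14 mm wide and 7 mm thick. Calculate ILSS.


ILSS = 3F/(4bh) = 3*1442/(4*14*7) = 11.04 MPa

11.04 MPa


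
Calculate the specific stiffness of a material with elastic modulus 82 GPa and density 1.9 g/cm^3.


Specific stiffness = E/rho = 82/1.9 = 43.2 GPa/(g/cm^3)

43.2 GPa/(g/cm^3)


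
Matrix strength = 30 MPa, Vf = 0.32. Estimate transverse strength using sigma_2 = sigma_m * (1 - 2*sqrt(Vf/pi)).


factor = 1 - 2*sqrt(0.32/pi) = 0.3617
sigma_2 = 30 * 0.3617 = 10.85 MPa

10.85 MPa


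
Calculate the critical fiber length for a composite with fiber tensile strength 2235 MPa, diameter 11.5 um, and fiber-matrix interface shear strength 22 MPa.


Lc = sigma_f * d / (2 * tau_i) = 2235 * 11.5 / (2 * 22) = 584.1 um

584.1 um


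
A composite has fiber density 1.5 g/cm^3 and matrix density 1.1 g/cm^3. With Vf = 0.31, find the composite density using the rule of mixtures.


rho_c = rho_f*Vf + rho_m*(1-Vf) = 1.5*0.31 + 1.1*0.69 = 1.224 g/cm^3

1.224 g/cm^3


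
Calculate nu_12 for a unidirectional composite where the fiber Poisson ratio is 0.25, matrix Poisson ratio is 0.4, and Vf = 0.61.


nu_12 = nu_f*Vf + nu_m*(1-Vf) = 0.25*0.61 + 0.4*0.39 = 0.3085

0.3085


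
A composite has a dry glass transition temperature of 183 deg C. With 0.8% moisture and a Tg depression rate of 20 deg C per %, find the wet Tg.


Tg_wet = Tg_dry - k*moisture = 183 - 20*0.8 = 167.0 deg C

167.0 deg C


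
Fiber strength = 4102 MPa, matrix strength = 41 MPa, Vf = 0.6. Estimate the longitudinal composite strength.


sigma_1 = sigma_f*Vf + sigma_m*(1-Vf) = 4102*0.6 + 41*0.4 = 2477.6 MPa

2477.6 MPa


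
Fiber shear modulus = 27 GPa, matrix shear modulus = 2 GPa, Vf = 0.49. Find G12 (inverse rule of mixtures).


1/G12 = Vf/Gf + (1-Vf)/Gm = 0.49/27 + 0.51/2
G12 = 3.66 GPa

3.66 GPa


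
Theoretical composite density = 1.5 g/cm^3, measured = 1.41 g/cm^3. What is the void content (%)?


Void% = (rho_theo - rho_actual)/rho_theo * 100 = (1.5 - 1.41)/1.5 * 100 = 6.0%

6.0%


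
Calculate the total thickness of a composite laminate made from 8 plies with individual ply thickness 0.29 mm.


h = n * t_ply = 8 * 0.29 = 2.32 mm

2.32 mm


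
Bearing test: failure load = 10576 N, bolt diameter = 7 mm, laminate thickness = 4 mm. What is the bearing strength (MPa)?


sigma_br = F/(d*h) = 10576/(7*4) = 377.7 MPa

377.7 MPa


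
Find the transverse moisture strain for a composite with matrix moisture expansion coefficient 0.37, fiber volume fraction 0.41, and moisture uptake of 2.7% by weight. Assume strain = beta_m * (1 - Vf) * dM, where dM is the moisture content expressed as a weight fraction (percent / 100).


dM = 2.7/100 = 0.027
strain = beta_m * (1-Vf) * dM = 0.37 * 0.59 * 0.027 = 0.0058941

0.0058941


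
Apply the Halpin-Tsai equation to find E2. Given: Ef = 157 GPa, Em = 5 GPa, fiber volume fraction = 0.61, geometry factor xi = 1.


eta = (Ef/Em - 1)/(Ef/Em + xi) = (31.4 - 1)/(31.4 + 1) = 0.9383
E2 = Em*(1+xi*eta*Vf)/(1-eta*Vf) = 18.38 GPa

18.38 GPa


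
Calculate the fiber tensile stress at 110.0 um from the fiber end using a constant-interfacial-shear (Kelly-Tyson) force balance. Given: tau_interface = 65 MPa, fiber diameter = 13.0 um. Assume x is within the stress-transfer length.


Force balance: sigma_f * (pi*d^2/4) = tau * (pi*d) * x  ->  sigma_f = 4 * tau * x / d
sigma_f = 4 * 65 * 110.0 / 13.0 = 2200.0 MPa

2200.0 MPa


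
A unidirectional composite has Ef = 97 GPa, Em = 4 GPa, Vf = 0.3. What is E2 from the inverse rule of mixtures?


1/E2 = Vf/Ef + (1-Vf)/Em = 0.3/97 + 0.7/4
E2 = 5.62 GPa

5.62 GPa


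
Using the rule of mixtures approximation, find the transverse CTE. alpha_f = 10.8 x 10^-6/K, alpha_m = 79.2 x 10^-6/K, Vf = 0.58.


alpha_2 = alpha_f*Vf + alpha_m*(1-Vf) = 10.8*0.58 + 79.2*0.42 = 39.5 x 10^-6/K

39.5 x 10^-6/K


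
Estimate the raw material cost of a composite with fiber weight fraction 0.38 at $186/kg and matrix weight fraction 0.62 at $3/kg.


Cost = cost_f*Wf + cost_m*Wm = 186*0.38 + 3*0.62 = $72.54/kg

$72.54/kg


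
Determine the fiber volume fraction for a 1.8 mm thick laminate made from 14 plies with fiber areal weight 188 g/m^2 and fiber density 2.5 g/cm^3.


Vf = n * FAW / (rho_f * h * 1000) = 14 * 188 / (2.5 * 1.8 * 1000) = 0.5849

0.5849


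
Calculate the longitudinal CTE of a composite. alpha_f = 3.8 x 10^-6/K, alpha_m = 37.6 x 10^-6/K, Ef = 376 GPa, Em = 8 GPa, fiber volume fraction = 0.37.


E1 = Ef*Vf + Em*(1-Vf) = 144.16
alpha_1 = (alpha_f*Ef*Vf + alpha_m*Em*(1-Vf))/E1 = 4.98 x 10^-6/K

4.98 x 10^-6/K


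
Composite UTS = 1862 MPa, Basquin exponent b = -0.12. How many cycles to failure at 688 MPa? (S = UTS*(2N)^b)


N = 0.5 * (S/UTS)^(1/b) = 0.5 * (688/1862)^(1/-0.12) = 2005.5354 cycles

2005.5354 cycles


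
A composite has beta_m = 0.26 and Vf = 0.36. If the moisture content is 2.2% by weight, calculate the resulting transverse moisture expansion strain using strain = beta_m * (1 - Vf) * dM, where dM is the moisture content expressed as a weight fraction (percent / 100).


dM = 2.2/100 = 0.022
strain = beta_m * (1-Vf) * dM = 0.26 * 0.64 * 0.022 = 0.0036608

0.0036608


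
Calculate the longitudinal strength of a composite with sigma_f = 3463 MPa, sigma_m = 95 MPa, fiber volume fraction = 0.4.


sigma_1 = sigma_f*Vf + sigma_m*(1-Vf) = 3463*0.4 + 95*0.6 = 1442.2 MPa

1442.2 MPa


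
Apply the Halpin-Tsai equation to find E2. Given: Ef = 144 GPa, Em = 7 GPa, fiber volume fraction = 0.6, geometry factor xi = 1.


eta = (Ef/Em - 1)/(Ef/Em + xi) = (20.5714 - 1)/(20.5714 + 1) = 0.9073
E2 = Em*(1+xi*eta*Vf)/(1-eta*Vf) = 23.73 GPa

23.73 GPa


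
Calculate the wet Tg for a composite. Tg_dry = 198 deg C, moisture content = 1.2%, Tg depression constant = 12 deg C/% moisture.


Tg_wet = Tg_dry - k*moisture = 198 - 12*1.2 = 183.6 deg C

183.6 deg C


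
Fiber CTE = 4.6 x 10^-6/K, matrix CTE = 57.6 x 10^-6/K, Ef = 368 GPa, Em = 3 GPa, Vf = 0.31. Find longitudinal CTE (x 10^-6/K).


E1 = Ef*Vf + Em*(1-Vf) = 116.15
alpha_1 = (alpha_f*Ef*Vf + alpha_m*Em*(1-Vf))/E1 = 5.54 x 10^-6/K

5.54 x 10^-6/K


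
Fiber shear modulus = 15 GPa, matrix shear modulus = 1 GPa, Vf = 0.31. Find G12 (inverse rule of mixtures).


1/G12 = Vf/Gf + (1-Vf)/Gm = 0.31/15 + 0.69/1
G12 = 1.41 GPa

1.41 GPa


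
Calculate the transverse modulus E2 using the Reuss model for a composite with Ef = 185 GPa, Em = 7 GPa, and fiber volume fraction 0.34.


1/E2 = Vf/Ef + (1-Vf)/Em = 0.34/185 + 0.66/7
E2 = 10.4 GPa

10.4 GPa


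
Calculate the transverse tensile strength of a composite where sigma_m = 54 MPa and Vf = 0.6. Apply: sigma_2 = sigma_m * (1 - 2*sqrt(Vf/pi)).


factor = 1 - 2*sqrt(0.6/pi) = 0.126
sigma_2 = 54 * 0.126 = 6.8 MPa

6.8 MPa


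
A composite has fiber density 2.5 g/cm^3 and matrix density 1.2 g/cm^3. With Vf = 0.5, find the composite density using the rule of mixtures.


rho_c = rho_f*Vf + rho_m*(1-Vf) = 2.5*0.5 + 1.2*0.5 = 1.85 g/cm^3

1.85 g/cm^3


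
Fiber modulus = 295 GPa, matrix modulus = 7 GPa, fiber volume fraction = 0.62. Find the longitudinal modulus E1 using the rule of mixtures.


E1 = Ef*Vf + Em*(1-Vf) = 295*0.62 + 7*0.38 = 185.56 GPa

185.56 GPa


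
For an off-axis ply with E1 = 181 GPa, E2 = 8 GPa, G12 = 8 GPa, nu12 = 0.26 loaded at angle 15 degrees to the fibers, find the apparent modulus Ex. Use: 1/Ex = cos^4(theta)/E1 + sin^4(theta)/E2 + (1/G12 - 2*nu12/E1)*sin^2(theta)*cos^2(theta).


cos^4(15) = 0.870513, sin^4(15) = 0.004487, sin^2(15)*cos^2(15) = 0.0625
1/G12 - 2*nu12/E1 = 1/8 - 2*0.26/181 = 0.122127 GPa^-1
1/Ex = 0.870513/181 + 0.004487/8 + 0.122127*0.0625 = 0.0130033 GPa^-1
Ex = 76.9 GPa

76.9 GPa
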